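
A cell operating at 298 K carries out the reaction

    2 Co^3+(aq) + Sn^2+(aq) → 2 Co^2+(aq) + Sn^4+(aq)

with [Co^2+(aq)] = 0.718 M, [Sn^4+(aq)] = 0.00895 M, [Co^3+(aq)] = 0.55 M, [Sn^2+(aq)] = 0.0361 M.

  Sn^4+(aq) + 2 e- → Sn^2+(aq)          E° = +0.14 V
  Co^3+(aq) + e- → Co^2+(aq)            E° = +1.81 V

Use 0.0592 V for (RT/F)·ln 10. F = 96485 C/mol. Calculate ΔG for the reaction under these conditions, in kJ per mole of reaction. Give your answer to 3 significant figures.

−324 kJ/mol

With Co³⁺/Co²⁺ reduced at the cathode, E°cell = +1.81 − (+0.14) = +1.67 V and n = 2.
Q = ([Co^2+(aq)]^2·[Sn^4+(aq)]) / ([Co^3+(aq)]^2·[Sn^2+(aq)]) = 0.423, so log Q = −0.374 and E = +1.67 − (0.0592/2)(−0.374) = +1.6811 V.
ΔG = −nFE = −(2)(96485)(+1.6811) J/mol = −324 kJ/mol.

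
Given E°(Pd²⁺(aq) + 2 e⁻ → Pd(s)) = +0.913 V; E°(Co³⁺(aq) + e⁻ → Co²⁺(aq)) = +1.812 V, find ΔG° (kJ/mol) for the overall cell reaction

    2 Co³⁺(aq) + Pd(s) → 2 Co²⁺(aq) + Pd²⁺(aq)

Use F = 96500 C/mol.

−174 kJ/mol

In the reaction as written Co³⁺(aq) is reduced, so the Co³⁺/Co²⁺ couple is the cathode and Pd²⁺/Pd is the anode.
E°cell = +1.812 − (+0.913) = +0.899 V; balancing electrons gives n = 2.
ΔG° = −nFE°cell = −(2)(96500)(+0.899) J/mol = −174 kJ/mol.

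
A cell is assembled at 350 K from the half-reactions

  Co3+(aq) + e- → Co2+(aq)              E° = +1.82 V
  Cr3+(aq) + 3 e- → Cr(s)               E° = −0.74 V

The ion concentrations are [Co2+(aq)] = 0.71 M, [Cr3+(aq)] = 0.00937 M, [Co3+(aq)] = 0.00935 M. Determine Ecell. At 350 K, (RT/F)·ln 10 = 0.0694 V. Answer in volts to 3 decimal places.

Co³⁺/Co²⁺ is reduced (cathode, E° = +1.82 V) and Cr³⁺/Cr is oxidized (anode).
E°cell = E°cat − E°an = +1.82 − (−0.74) = +2.56 V; n = 3.
Balancing gives 3 Co3+(aq) + Cr(s) → 3 Co2+(aq) + Cr3+(aq); hence Q = ([Co2+(aq)]^3·[Cr3+(aq)]) / [Co3+(aq)]^3 = 4.1×10^3 (log Q = 3.613).
E = E° − (0.0694/n)·log Q = +2.56 − (0.0694/3)(3.613) = +2.476 V.

+2.476 V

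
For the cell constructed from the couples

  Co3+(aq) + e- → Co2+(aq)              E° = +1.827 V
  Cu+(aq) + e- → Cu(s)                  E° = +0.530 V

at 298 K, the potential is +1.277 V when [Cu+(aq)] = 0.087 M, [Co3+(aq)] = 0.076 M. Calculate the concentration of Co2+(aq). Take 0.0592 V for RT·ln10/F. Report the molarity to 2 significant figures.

1.9 M

Co³⁺/Co²⁺ is the cathode (higher E°); E°cell = +1.827 − (+0.530) = +1.297 V with n = 1.
Rearranging E = E° − (0.0592/n)·log Q gives log Q = 1(+1.297 − (+1.277))/0.0592 = 0.338.
Balancing electrons gives Co3+(aq) + Cu(s) → Co2+(aq) + Cu+(aq); thus Q = ([Co2+(aq)]·[Cu+(aq)]) / [Co3+(aq)].
Isolating [Co2+(aq)] in Q = 10^{0.338} yields log [Co2+(aq)] = 0.279, i.e. 1.9 M.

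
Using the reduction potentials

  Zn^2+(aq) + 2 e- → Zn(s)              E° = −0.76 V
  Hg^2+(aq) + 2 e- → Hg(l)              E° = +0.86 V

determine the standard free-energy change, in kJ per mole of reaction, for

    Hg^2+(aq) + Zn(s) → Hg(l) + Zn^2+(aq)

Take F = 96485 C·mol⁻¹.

−313 kJ/mol

In the reaction as written Hg^2+(aq) is reduced, so the Hg²⁺/Hg couple is the cathode and Zn²⁺/Zn is the anode.
E°cell = +0.86 − (−0.76) = +1.62 V; balancing electrons gives n = 2.
ΔG° = −nFE°cell = −(2)(96485)(+1.62) J/mol = −313 kJ/mol.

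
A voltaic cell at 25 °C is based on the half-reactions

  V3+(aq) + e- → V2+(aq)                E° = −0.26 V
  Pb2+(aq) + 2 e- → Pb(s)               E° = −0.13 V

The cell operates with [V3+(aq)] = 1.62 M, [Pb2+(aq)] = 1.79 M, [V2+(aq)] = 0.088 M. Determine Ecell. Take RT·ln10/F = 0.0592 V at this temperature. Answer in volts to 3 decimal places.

+0.063 V

Since E°(Pb²⁺/Pb) > E°(V³⁺/V²⁺), Pb²⁺/Pb serves as the cathode.
E°cell = −0.13 − (−0.26) = +0.13 V, with n = 2 electrons transferred.
For the overall reaction Pb2+(aq) + 2 V2+(aq) → Pb(s) + 2 V3+(aq), Q = [V3+(aq)]^2 / ([Pb2+(aq)]·[V2+(aq)]^2) = 189, giving log Q = 2.277.
Applying E = E° − (RT ln10/nF)·log Q gives +0.13 − (0.0592/2)(2.277) = +0.063 V.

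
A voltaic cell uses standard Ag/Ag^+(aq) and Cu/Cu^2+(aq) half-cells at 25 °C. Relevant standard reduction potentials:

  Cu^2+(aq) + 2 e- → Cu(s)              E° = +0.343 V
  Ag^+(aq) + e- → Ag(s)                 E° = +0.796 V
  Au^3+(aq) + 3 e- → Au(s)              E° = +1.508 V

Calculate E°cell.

+0.453 V

The Ag⁺/Ag couple has the higher E°, so Ag ion is reduced (cathode) and Cu is oxidized (anode).
E°cell = E°(cathode) − E°(anode) = +0.796 − (+0.343) = +0.453 V.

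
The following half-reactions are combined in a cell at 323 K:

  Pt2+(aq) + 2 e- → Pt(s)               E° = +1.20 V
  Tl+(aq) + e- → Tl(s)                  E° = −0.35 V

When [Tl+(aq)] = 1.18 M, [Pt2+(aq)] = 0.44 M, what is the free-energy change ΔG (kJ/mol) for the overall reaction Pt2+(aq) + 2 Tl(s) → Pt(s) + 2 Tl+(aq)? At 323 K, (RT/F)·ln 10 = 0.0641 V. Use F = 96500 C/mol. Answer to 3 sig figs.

E°cell = +1.20 − (−0.35) = +1.55 V; the balanced reaction transfers n = 2 electrons.
The reaction quotient is [Tl+(aq)]^2 / [Pt2+(aq)] = 3.16; by Nernst, E = +1.55 − (0.0641/2)(0.500) = +1.5340 V.
Finally ΔG = −nFE = −(2)(96500 C/mol)(+1.5340 V) = −296 kJ/mol.

−296 kJ/mol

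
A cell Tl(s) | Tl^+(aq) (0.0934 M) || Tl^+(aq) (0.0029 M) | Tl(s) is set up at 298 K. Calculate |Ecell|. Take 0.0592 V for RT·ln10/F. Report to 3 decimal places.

For a concentration cell E°cell = 0, since both electrodes use the same couple.
The compartment with the higher Tl^+(aq) concentration (0.0934 M) acts as the cathode; ions are reduced there and produced at the dilute (0.0029 M) anode.
With n = 1, Ecell = −(0.0592/1)·log([dilute]/[conc]) = −(0.0592/1)·log(0.0029/0.0934) = +0.089 V.

0.089 V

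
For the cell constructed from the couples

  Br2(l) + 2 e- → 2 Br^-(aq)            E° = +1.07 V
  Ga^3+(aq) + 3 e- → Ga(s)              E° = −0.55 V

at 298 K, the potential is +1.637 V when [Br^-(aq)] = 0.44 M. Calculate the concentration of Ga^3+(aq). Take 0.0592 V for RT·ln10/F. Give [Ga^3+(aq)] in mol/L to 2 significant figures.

The Br₂/Br⁻ couple has the larger reduction potential, so it is the cathode: E°cell = +1.07 − (−0.55) = +1.62 V and n = 6.
From the Nernst equation, log Q = n(E° − E)/0.0592 = 6·(+1.62 − (+1.637))/0.0592 = −1.723.
The balanced reaction is 3 Br2(l) + 2 Ga(s) → 6 Br^-(aq) + 2 Ga^3+(aq), so Q = [Br^-(aq)]^6·[Ga^3+(aq)]^2.
Solving for the unknown gives log [Ga^3+(aq)] = 0.208, so [Ga^3+(aq)] ≈ 1.6 M.

1.6 M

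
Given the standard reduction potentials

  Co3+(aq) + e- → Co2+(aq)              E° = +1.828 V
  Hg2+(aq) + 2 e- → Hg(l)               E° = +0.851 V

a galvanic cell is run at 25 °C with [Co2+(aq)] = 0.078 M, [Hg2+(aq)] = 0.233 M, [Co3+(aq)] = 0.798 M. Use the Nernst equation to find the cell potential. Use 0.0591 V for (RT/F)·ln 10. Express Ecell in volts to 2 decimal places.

+1.06 V

Co³⁺/Co²⁺ is reduced (cathode, E° = +1.828 V) and Hg²⁺/Hg is oxidized (anode).
The standard potential is +1.828 − (+0.851) = +0.977 V and the balanced reaction transfers n = 2 electrons.
Balancing gives 2 Co3+(aq) + Hg(l) → 2 Co2+(aq) + Hg2+(aq); hence Q = ([Co2+(aq)]^2·[Hg2+(aq)]) / [Co3+(aq)]^2 = 0.00223 (log Q = −2.652).
Applying E = E° − (RT ln10/nF)·log Q gives +0.977 − (0.0591/2)(−2.652) = +1.06 V.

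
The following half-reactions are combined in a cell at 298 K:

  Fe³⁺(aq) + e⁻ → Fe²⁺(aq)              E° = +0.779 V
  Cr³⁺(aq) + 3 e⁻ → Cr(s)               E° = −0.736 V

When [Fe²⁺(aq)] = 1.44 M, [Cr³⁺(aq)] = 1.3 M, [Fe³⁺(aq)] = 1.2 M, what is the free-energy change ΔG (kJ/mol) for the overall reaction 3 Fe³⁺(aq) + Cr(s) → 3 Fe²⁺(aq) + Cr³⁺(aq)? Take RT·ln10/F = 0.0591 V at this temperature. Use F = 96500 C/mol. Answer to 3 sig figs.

E°cell = +0.779 − (−0.736) = +1.515 V; the balanced reaction transfers n = 3 electrons.
The reaction quotient is ([Fe²⁺(aq)]^3·[Cr³⁺(aq)]) / [Fe³⁺(aq)]^3 = 2.25; by Nernst, E = +1.515 − (0.0591/3)(0.351) = +1.5081 V.
Then ΔG = −nFE = −3 × 96500 × +1.5081 J/mol = −437 kJ/mol.

−437 kJ/mol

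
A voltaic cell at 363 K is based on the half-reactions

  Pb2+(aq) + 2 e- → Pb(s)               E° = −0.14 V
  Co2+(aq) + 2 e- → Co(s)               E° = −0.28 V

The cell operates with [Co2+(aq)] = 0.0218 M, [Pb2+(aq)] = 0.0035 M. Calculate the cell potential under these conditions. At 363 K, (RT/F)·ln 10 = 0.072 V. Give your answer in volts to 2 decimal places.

The Pb²⁺/Pb couple has the more positive E°, so it is the cathode; Co²⁺/Co is the anode.
E°cell = E°cat − E°an = −0.14 − (−0.28) = +0.14 V; n = 2.
Balancing gives Pb2+(aq) + Co(s) → Pb(s) + Co2+(aq); hence Q = [Co2+(aq)] / [Pb2+(aq)] = 6.23 (log Q = 0.794).
Applying E = E° − (RT ln10/nF)·log Q gives +0.14 − (0.072/2)(0.794) = +0.11 V.

+0.11 V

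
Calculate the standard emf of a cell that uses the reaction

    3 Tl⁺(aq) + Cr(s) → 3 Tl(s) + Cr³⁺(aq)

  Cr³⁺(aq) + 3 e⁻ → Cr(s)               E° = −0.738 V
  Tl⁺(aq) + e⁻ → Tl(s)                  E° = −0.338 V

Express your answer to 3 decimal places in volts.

+0.400 V

In the reaction as written, Tl⁺(aq) is reduced (cathode) and Cr³⁺(aq) is produced by oxidation at the anode.
E°cell = E°(cathode) − E°(anode) = −0.338 − (−0.738) = +0.400 V.
The positive value indicates the reaction is spontaneous as written.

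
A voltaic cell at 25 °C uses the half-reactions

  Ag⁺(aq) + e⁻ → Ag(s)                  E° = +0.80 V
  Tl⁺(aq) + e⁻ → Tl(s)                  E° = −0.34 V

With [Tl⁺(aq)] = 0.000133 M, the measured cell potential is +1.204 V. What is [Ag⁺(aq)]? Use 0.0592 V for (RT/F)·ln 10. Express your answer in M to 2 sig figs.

Ag⁺/Ag is the cathode (higher E°); E°cell = +0.80 − (−0.34) = +1.14 V with n = 1.
Since E = E° − (0.0592/n)·log Q, log Q = n(E° − E)/0.0592 = −1.081.
The balanced reaction is Ag⁺(aq) + Tl(s) → Ag(s) + Tl⁺(aq), so Q = [Tl⁺(aq)] / [Ag⁺(aq)].
Substituting the known concentrations and solving, log [Ag⁺(aq)] = −2.795 and [Ag⁺(aq)] = 0.0016 M.

0.0016 M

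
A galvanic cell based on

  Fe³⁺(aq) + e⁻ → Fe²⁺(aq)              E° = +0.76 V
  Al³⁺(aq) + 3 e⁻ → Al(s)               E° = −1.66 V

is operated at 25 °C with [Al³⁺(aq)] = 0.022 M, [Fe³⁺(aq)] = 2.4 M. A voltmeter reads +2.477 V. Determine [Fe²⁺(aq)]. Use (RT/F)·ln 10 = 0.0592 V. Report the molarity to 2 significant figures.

0.93 M

With Fe³⁺/Fe²⁺ at the cathode and Al³⁺/Al at the anode, E°cell = +0.76 − (−1.66) = +2.42 V (n = 3).
Rearranging E = E° − (0.0592/n)·log Q gives log Q = 3(+2.42 − (+2.477))/0.0592 = −2.889.
For 3 Fe³⁺(aq) + Al(s) → 3 Fe²⁺(aq) + Al³⁺(aq), the reaction quotient is Q = ([Fe²⁺(aq)]^3·[Al³⁺(aq)]) / [Fe³⁺(aq)]^3.
Substituting the known concentrations and solving, log [Fe²⁺(aq)] = −0.030 and [Fe²⁺(aq)] = 0.93 M.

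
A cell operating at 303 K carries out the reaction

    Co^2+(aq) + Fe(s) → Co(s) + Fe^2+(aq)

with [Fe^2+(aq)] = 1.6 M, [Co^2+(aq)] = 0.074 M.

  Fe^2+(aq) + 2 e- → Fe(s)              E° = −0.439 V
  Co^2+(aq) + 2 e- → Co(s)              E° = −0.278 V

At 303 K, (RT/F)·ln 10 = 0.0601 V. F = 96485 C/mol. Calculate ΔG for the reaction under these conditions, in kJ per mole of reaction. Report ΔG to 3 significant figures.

The standard cell potential is −0.278 − (−0.439) = +0.161 V, with n = 2 electrons in the balanced equation.
Q = [Fe^2+(aq)] / [Co^2+(aq)] = 21.6, so log Q = 1.335 and E = +0.161 − (0.0601/2)(1.335) = +0.1209 V.
Finally ΔG = −nFE = −(2)(96485 C/mol)(+0.1209 V) = −23.3 kJ/mol.

−23.3 kJ/mol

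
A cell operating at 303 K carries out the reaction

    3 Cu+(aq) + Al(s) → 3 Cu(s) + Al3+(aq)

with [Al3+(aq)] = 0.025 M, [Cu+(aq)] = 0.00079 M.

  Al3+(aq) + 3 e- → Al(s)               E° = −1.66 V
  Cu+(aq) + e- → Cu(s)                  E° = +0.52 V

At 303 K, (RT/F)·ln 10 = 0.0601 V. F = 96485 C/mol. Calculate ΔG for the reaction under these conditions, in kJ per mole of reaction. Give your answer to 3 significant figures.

−586 kJ/mol

The standard cell potential is +0.52 − (−1.66) = +2.18 V, with n = 3 electrons in the balanced equation.
The reaction quotient is [Al3+(aq)] / [Cu+(aq)]^3 = 5.07×10^7; by Nernst, E = +2.18 − (0.0601/3)(7.705) = +2.0256 V.
Then ΔG = −nFE = −3 × 96485 × +2.0256 J/mol = −586 kJ/mol.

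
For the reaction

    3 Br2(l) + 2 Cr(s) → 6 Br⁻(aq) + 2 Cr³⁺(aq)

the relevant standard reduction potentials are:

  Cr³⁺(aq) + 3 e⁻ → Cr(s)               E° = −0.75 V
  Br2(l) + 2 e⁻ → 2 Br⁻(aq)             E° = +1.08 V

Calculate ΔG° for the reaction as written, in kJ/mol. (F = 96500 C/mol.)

−1060 kJ/mol

In the reaction as written Br2(l) is reduced, so the Br₂/Br⁻ couple is the cathode and Cr³⁺/Cr is the anode.
E°cell = +1.08 − (−0.75) = +1.83 V; balancing electrons gives n = 6.
ΔG° = −nFE°cell = −(6)(96500)(+1.83) J/mol = −1060 kJ/mol.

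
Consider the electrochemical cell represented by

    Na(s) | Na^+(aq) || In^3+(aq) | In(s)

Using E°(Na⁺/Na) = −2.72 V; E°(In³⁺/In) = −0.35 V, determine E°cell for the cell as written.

By convention the left-hand electrode in cell notation is the anode (oxidation) and the right-hand electrode is the cathode (reduction).
E°cell = E°(right) − E°(left) = −0.35 − (−2.72) = +2.37 V.

+2.37 V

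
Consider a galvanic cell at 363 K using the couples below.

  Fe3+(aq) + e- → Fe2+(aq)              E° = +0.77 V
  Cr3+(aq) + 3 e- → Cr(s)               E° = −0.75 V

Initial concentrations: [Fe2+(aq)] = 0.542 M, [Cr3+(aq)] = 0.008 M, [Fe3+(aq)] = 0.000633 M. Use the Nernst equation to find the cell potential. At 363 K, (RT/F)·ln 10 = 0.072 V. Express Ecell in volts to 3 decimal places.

+1.359 V

Fe³⁺/Fe²⁺ is reduced (cathode, E° = +0.77 V) and Cr³⁺/Cr is oxidized (anode).
E°cell = E°cat − E°an = +0.77 − (−0.75) = +1.52 V; n = 3.
For the overall reaction 3 Fe3+(aq) + Cr(s) → 3 Fe2+(aq) + Cr3+(aq), Q = ([Fe2+(aq)]^3·[Cr3+(aq)]) / [Fe3+(aq)]^3 = 5.02×10^6, giving log Q = 6.701.
E = E° − (0.072/n)·log Q = +1.52 − (0.072/3)(6.701) = +1.359 V.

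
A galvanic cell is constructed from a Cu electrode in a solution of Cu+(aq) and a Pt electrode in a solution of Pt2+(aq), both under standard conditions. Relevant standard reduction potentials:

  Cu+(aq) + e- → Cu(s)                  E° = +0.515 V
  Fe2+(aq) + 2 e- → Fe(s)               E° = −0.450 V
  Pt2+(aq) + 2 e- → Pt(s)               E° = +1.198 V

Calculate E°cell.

The Pt²⁺/Pt couple has the higher E°, so Pt ion is reduced (cathode) and Cu is oxidized (anode).
E°cell = E°(cathode) − E°(anode) = +1.198 − (+0.515) = +0.683 V.

+0.683 V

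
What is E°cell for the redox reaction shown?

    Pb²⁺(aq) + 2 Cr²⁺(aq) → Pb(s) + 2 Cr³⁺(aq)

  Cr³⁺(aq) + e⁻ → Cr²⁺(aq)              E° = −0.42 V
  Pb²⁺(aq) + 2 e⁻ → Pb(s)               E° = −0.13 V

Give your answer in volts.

+0.29 V

Pb²⁺(aq) gains electrons, so the Pb²⁺/Pb couple is the cathode; the Cr³⁺/Cr²⁺ couple is the anode.
E°cell = E°(cathode) − E°(anode) = −0.13 − (−0.42) = +0.29 V.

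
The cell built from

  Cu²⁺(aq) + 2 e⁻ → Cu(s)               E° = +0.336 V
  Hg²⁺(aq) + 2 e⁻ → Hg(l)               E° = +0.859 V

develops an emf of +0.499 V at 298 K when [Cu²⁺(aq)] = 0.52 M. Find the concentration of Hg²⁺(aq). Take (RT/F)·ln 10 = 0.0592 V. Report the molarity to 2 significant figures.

The Hg²⁺/Hg couple has the larger reduction potential, so it is the cathode: E°cell = +0.859 − (+0.336) = +0.523 V and n = 2.
From the Nernst equation, log Q = n(E° − E)/0.0592 = 2·(+0.523 − (+0.499))/0.0592 = 0.811.
Balancing electrons gives Hg²⁺(aq) + Cu(s) → Hg(l) + Cu²⁺(aq); thus Q = [Cu²⁺(aq)] / [Hg²⁺(aq)].
Isolating [Hg²⁺(aq)] in Q = 10^{0.811} yields log [Hg²⁺(aq)] = −1.095, i.e. 0.080 M.

0.080 M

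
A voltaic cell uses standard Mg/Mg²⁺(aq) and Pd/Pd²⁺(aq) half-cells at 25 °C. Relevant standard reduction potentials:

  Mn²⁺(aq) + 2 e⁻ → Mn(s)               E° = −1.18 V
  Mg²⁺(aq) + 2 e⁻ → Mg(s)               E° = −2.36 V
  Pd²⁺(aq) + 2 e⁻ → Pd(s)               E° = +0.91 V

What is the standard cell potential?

+3.27 V

The Pd²⁺/Pd couple has the higher E°, so Pd ion is reduced (cathode) and Mg is oxidized (anode).
E°cell = E°(cathode) − E°(anode) = +0.91 − (−2.36) = +3.27 V.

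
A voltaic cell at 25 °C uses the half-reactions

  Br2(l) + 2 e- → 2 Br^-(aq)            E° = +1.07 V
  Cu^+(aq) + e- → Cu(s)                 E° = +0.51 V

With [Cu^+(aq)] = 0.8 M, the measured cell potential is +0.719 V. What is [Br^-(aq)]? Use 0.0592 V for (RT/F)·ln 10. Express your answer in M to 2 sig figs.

0.0026 M

Br₂/Br⁻ is the cathode (higher E°); E°cell = +1.07 − (+0.51) = +0.56 V with n = 2.
From the Nernst equation, log Q = n(E° − E)/0.0592 = 2·(+0.56 − (+0.719))/0.0592 = −5.372.
For Br2(l) + 2 Cu(s) → 2 Br^-(aq) + 2 Cu^+(aq), the reaction quotient is Q = [Br^-(aq)]^2·[Cu^+(aq)]^2.
Isolating [Br^-(aq)] in Q = 10^{−5.372} yields log [Br^-(aq)] = −2.589, i.e. 0.0026 M.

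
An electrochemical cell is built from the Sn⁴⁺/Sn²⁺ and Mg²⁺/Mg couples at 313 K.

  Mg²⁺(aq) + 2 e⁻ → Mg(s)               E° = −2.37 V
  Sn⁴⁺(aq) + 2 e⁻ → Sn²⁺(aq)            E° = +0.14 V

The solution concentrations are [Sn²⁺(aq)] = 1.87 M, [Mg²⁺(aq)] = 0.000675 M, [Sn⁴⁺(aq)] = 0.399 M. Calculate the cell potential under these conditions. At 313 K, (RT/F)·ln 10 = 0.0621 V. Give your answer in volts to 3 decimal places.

+2.588 V

Since E°(Sn⁴⁺/Sn²⁺) > E°(Mg²⁺/Mg), Sn⁴⁺/Sn²⁺ serves as the cathode.
E°cell = E°cat − E°an = +0.14 − (−2.37) = +2.51 V; n = 2.
Balancing gives Sn⁴⁺(aq) + Mg(s) → Sn²⁺(aq) + Mg²⁺(aq); hence Q = ([Sn²⁺(aq)]·[Mg²⁺(aq)]) / [Sn⁴⁺(aq)] = 0.00316 (log Q = −2.500).
Applying E = E° − (RT ln10/nF)·log Q gives +2.51 − (0.0621/2)(−2.500) = +2.588 V.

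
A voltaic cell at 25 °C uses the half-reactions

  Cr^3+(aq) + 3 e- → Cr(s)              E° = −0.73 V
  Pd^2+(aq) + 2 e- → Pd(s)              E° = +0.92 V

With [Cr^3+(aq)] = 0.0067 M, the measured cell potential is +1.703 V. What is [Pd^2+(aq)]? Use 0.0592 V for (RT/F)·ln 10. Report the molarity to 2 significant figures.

The Pd²⁺/Pd couple has the larger reduction potential, so it is the cathode: E°cell = +0.92 − (−0.73) = +1.65 V and n = 6.
Since E = E° − (0.0592/n)·log Q, log Q = n(E° − E)/0.0592 = −5.372.
The balanced reaction is 3 Pd^2+(aq) + 2 Cr(s) → 3 Pd(s) + 2 Cr^3+(aq), so Q = [Cr^3+(aq)]^2 / [Pd^2+(aq)]^3.
Isolating [Pd^2+(aq)] in Q = 10^{−5.372} yields log [Pd^2+(aq)] = 0.341, i.e. 2.2 M.

2.2 M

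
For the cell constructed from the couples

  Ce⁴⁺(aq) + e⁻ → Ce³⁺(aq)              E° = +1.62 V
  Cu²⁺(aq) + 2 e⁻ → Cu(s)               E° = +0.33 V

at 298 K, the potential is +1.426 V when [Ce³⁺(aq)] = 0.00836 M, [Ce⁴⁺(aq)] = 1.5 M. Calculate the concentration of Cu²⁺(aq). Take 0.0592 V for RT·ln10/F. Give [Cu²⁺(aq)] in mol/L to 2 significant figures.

0.82 M

The Ce⁴⁺/Ce³⁺ couple has the larger reduction potential, so it is the cathode: E°cell = +1.62 − (+0.33) = +1.29 V and n = 2.
Since E = E° − (0.0592/n)·log Q, log Q = n(E° − E)/0.0592 = −4.595.
The balanced reaction is 2 Ce⁴⁺(aq) + Cu(s) → 2 Ce³⁺(aq) + Cu²⁺(aq), so Q = ([Ce³⁺(aq)]^2·[Cu²⁺(aq)]) / [Ce⁴⁺(aq)]^2.
Substituting the known concentrations and solving, log [Cu²⁺(aq)] = −0.087 and [Cu²⁺(aq)] = 0.82 M.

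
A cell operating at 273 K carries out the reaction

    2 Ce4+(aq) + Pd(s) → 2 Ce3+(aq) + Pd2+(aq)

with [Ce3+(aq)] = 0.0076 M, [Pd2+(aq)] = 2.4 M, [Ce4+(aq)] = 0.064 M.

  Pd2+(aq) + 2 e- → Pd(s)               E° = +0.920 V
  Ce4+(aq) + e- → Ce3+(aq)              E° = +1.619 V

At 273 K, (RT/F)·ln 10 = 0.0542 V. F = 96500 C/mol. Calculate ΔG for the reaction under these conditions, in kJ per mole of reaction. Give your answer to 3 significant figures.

−143 kJ/mol

With Ce⁴⁺/Ce³⁺ reduced at the cathode, E°cell = +1.619 − (+0.920) = +0.699 V and n = 2.
Here Q = ([Ce3+(aq)]^2·[Pd2+(aq)]) / [Ce4+(aq)]^2 = 0.0338 (log Q = −1.471), giving E = +0.699 − (0.0542/2)·(−1.471) = +0.7389 V.
Then ΔG = −nFE = −2 × 96500 × +0.7389 J/mol = −143 kJ/mol.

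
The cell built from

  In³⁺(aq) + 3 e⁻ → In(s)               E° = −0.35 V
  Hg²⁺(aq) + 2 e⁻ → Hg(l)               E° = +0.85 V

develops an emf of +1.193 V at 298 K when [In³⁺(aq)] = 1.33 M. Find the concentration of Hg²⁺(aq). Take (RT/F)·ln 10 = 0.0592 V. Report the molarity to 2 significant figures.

0.70 M

Hg²⁺/Hg is the cathode (higher E°); E°cell = +0.85 − (−0.35) = +1.20 V with n = 6.
Since E = E° − (0.0592/n)·log Q, log Q = n(E° − E)/0.0592 = 0.709.
The balanced reaction is 3 Hg²⁺(aq) + 2 In(s) → 3 Hg(l) + 2 In³⁺(aq), so Q = [In³⁺(aq)]^2 / [Hg²⁺(aq)]^3.
Substituting the known concentrations and solving, log [Hg²⁺(aq)] = −0.154 and [Hg²⁺(aq)] = 0.70 M.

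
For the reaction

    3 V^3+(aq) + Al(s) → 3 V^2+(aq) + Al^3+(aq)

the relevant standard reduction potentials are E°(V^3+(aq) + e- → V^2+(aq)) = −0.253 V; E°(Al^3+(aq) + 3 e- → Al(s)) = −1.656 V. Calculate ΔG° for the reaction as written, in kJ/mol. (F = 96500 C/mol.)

In the reaction as written V^3+(aq) is reduced, so the V³⁺/V²⁺ couple is the cathode and Al³⁺/Al is the anode.
E°cell = −0.253 − (−1.656) = +1.403 V; balancing electrons gives n = 3.
ΔG° = −nFE°cell = −(3)(96500)(+1.403) J/mol = −406 kJ/mol.

−406 kJ/mol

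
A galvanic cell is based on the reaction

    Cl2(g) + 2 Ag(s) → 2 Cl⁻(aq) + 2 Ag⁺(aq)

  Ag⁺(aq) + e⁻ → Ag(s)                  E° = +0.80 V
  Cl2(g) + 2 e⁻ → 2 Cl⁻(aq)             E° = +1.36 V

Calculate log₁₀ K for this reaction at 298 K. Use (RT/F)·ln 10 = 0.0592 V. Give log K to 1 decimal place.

The Cl₂/Cl⁻ couple is reduced (cathode); E°cell = +1.36 − (+0.80) = +0.56 V with n = 2.
At equilibrium E = 0, so log K = nE°cell / 0.0592 = (2)(+0.56) / 0.0592 = 18.9.

log K = 18.9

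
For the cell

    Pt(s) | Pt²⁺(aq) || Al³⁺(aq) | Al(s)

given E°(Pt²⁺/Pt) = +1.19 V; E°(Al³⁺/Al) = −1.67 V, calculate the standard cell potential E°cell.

−2.86 V

By convention the left-hand electrode in cell notation is the anode (oxidation) and the right-hand electrode is the cathode (reduction).
E°cell = E°(right) − E°(left) = −1.67 − (+1.19) = −2.86 V.
The negative sign shows that, as written, the cell would require an external voltage to drive the reaction.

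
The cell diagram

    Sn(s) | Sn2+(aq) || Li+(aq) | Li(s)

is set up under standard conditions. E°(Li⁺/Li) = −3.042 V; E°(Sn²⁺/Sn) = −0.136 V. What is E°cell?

By convention the left-hand electrode in cell notation is the anode (oxidation) and the right-hand electrode is the cathode (reduction).
E°cell = E°(right) − E°(left) = −3.042 − (−0.136) = −2.906 V.
The negative sign shows that, as written, the cell would require an external voltage to drive the reaction.

−2.906 V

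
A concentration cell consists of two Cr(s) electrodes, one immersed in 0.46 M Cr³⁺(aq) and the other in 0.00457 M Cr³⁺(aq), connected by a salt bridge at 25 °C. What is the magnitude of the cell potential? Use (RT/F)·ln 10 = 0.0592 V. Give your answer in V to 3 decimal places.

For a concentration cell E°cell = 0, since both electrodes use the same couple.
The compartment with the higher Cr³⁺(aq) concentration (0.46 M) acts as the cathode; ions are reduced there and produced at the dilute (0.00457 M) anode.
With n = 3, Ecell = −(0.0592/3)·log([dilute]/[conc]) = −(0.0592/3)·log(0.00457/0.46) = +0.040 V.

0.040 V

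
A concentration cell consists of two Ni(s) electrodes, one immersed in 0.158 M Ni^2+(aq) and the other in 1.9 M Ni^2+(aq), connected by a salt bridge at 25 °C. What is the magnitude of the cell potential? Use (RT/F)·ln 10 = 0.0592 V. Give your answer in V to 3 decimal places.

For a concentration cell E°cell = 0, since both electrodes use the same couple.
The compartment with the higher Ni^2+(aq) concentration (1.9 M) acts as the cathode; ions are reduced there and produced at the dilute (0.158 M) anode.
With n = 2, Ecell = −(0.0592/2)·log([dilute]/[conc]) = −(0.0592/2)·log(0.158/1.9) = +0.032 V.

0.032 V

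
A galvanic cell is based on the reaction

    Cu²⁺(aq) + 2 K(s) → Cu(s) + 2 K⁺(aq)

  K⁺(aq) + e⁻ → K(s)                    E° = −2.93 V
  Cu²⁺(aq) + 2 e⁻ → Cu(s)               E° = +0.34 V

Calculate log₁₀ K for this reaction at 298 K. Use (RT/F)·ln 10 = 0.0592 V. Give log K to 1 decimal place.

log K = 110.5

The Cu²⁺/Cu couple is reduced (cathode); E°cell = +0.34 − (−2.93) = +3.27 V with n = 2.
At equilibrium E = 0, so log K = nE°cell / 0.0592 = (2)(+3.27) / 0.0592 = 110.5.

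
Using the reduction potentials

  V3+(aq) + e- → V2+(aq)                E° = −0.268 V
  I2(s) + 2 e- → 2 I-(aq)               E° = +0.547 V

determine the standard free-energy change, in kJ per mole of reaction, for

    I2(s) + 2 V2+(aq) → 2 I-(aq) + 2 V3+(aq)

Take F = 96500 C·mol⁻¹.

−157 kJ/mol

In the reaction as written I2(s) is reduced, so the I₂/I⁻ couple is the cathode and V³⁺/V²⁺ is the anode.
E°cell = +0.547 − (−0.268) = +0.815 V; balancing electrons gives n = 2.
ΔG° = −nFE°cell = −(2)(96500)(+0.815) J/mol = −157 kJ/mol.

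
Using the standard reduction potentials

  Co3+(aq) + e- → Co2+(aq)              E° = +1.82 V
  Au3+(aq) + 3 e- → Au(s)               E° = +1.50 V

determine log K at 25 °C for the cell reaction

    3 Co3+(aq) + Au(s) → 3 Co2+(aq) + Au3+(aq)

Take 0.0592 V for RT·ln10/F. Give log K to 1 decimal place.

The Co³⁺/Co²⁺ couple is reduced (cathode); E°cell = +1.82 − (+1.50) = +0.32 V with n = 3.
At equilibrium E = 0, so log K = nE°cell / 0.0592 = (3)(+0.32) / 0.0592 = 16.2.

log K = 16.2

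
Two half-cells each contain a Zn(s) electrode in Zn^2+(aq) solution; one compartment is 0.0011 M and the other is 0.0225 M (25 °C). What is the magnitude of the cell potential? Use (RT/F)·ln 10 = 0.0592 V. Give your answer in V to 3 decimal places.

0.039 V

For a concentration cell E°cell = 0, since both electrodes use the same couple.
The compartment with the higher Zn^2+(aq) concentration (0.0225 M) acts as the cathode; ions are reduced there and produced at the dilute (0.0011 M) anode.
With n = 2, Ecell = −(0.0592/2)·log([dilute]/[conc]) = −(0.0592/2)·log(0.0011/0.0225) = +0.039 V.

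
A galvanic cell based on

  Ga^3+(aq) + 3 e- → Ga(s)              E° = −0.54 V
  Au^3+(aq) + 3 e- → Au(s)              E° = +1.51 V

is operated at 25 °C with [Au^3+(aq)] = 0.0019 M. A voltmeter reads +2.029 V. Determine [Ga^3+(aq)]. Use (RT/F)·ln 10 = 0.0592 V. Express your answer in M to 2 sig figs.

0.022 M

The Au³⁺/Au couple has the larger reduction potential, so it is the cathode: E°cell = +1.51 − (−0.54) = +2.05 V and n = 3.
Since E = E° − (0.0592/n)·log Q, log Q = n(E° − E)/0.0592 = 1.064.
Balancing electrons gives Au^3+(aq) + Ga(s) → Au(s) + Ga^3+(aq); thus Q = [Ga^3+(aq)] / [Au^3+(aq)].
Isolating [Ga^3+(aq)] in Q = 10^{1.064} yields log [Ga^3+(aq)] = −1.657, i.e. 0.022 M.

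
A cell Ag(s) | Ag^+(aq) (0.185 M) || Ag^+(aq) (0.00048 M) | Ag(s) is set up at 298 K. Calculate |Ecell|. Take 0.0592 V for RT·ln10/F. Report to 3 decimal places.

0.153 V

For a concentration cell E°cell = 0, since both electrodes use the same couple.
The compartment with the higher Ag^+(aq) concentration (0.185 M) acts as the cathode; ions are reduced there and produced at the dilute (0.00048 M) anode.
With n = 1, Ecell = −(0.0592/1)·log([dilute]/[conc]) = −(0.0592/1)·log(0.00048/0.185) = +0.153 V.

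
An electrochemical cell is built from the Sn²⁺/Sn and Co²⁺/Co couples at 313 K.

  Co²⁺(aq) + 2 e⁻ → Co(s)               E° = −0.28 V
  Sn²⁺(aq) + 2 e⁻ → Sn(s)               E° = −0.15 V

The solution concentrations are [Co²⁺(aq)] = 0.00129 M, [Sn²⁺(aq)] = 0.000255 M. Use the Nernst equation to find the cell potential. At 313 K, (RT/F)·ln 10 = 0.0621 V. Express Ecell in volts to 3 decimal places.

+0.108 V

Sn²⁺/Sn is reduced (cathode, E° = −0.15 V) and Co²⁺/Co is oxidized (anode).
E°cell = E°cat − E°an = −0.15 − (−0.28) = +0.13 V; n = 2.
The balanced reaction is Sn²⁺(aq) + Co(s) → Sn(s) + Co²⁺(aq), so Q = [Co²⁺(aq)] / [Sn²⁺(aq)] = 5.06 and log Q = 0.704.
Applying E = E° − (RT ln10/nF)·log Q gives +0.13 − (0.0621/2)(0.704) = +0.108 V.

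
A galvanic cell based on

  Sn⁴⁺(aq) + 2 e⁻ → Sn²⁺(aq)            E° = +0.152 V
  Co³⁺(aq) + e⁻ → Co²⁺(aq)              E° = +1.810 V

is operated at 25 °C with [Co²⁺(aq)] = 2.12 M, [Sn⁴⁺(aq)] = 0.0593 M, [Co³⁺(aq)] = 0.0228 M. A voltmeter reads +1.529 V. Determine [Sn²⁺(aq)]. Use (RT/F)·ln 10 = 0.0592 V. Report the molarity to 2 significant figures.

0.022 M

With Co³⁺/Co²⁺ at the cathode and Sn⁴⁺/Sn²⁺ at the anode, E°cell = +1.810 − (+0.152) = +1.658 V (n = 2).
Since E = E° − (0.0592/n)·log Q, log Q = n(E° − E)/0.0592 = 4.358.
Balancing electrons gives 2 Co³⁺(aq) + Sn²⁺(aq) → 2 Co²⁺(aq) + Sn⁴⁺(aq); thus Q = ([Co²⁺(aq)]^2·[Sn⁴⁺(aq)]) / ([Co³⁺(aq)]^2·[Sn²⁺(aq)]).
Isolating [Sn²⁺(aq)] in Q = 10^{4.358} yields log [Sn²⁺(aq)] = −1.648, i.e. 0.022 M.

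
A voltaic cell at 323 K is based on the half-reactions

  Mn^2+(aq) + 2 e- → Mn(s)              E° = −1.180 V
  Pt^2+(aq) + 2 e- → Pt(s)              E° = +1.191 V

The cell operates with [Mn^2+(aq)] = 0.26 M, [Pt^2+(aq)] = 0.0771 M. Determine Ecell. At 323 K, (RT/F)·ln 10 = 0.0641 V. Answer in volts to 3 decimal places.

+2.354 V

Pt²⁺/Pt is reduced (cathode, E° = +1.191 V) and Mn²⁺/Mn is oxidized (anode).
E°cell = E°cat − E°an = +1.191 − (−1.180) = +2.371 V; n = 2.
Balancing gives Pt^2+(aq) + Mn(s) → Pt(s) + Mn^2+(aq); hence Q = [Mn^2+(aq)] / [Pt^2+(aq)] = 3.37 (log Q = 0.528).
E = E° − (0.0641/n)·log Q = +2.371 − (0.0641/2)(0.528) = +2.354 V.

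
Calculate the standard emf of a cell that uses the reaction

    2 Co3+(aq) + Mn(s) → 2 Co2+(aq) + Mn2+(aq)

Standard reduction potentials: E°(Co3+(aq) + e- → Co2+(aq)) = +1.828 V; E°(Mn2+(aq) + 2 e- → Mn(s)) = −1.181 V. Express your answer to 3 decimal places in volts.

In the reaction as written, Co3+(aq) is reduced (cathode) and Mn2+(aq) is produced by oxidation at the anode.
E°cell = E°(cathode) − E°(anode) = +1.828 − (−1.181) = +3.009 V.

+3.009 V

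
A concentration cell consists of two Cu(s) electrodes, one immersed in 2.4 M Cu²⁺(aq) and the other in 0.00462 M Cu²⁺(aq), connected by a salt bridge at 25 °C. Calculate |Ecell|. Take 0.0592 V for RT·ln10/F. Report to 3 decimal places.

For a concentration cell E°cell = 0, since both electrodes use the same couple.
The compartment with the higher Cu²⁺(aq) concentration (2.4 M) acts as the cathode; ions are reduced there and produced at the dilute (0.00462 M) anode.
With n = 2, Ecell = −(0.0592/2)·log([dilute]/[conc]) = −(0.0592/2)·log(0.00462/2.4) = +0.080 V.

0.080 V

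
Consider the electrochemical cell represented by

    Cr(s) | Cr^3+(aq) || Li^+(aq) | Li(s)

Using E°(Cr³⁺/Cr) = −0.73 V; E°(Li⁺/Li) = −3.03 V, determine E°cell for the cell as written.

By convention the left-hand electrode in cell notation is the anode (oxidation) and the right-hand electrode is the cathode (reduction).
E°cell = E°(right) − E°(left) = −3.03 − (−0.73) = −2.30 V.
The negative sign shows that, as written, the cell would require an external voltage to drive the reaction.

−2.30 V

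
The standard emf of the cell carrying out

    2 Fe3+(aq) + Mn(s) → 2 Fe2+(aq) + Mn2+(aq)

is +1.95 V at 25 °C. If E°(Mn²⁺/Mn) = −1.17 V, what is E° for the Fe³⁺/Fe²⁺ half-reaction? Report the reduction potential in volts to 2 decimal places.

+0.78 V

In the reaction as written the Fe³⁺/Fe²⁺ couple is reduced (cathode) and Mn²⁺/Mn is oxidized (anode), so E°cell = E°(Fe³⁺/Fe²⁺) − E°(Mn²⁺/Mn).
E°(Fe³⁺/Fe²⁺) = E°cell + E°(anode) = +1.95 + (−1.17) = +0.78 V.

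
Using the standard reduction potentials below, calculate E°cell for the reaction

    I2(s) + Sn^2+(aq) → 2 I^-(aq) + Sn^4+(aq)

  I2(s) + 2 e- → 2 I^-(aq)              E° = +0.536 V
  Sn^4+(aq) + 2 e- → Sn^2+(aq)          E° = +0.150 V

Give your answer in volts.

In the reaction as written, I2(s) is reduced (cathode) and Sn^4+(aq) is produced by oxidation at the anode.
E°cell = E°(cathode) − E°(anode) = +0.536 − (+0.150) = +0.386 V.
The positive value indicates the reaction is spontaneous as written.

+0.386 V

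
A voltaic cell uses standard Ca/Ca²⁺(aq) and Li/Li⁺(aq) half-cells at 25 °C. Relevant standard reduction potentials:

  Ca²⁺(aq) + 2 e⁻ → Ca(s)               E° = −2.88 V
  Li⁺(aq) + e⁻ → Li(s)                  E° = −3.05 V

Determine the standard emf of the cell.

+0.17 V

Of the two couples in this cell, the one with the more positive reduction potential is reduced at the cathode: here that is Ca²⁺/Ca (−2.88 V); Li⁺/Li (−3.05 V) is the anode.
E°cell = E°(cathode) − E°(anode) = −2.88 − (−3.05) = +0.17 V.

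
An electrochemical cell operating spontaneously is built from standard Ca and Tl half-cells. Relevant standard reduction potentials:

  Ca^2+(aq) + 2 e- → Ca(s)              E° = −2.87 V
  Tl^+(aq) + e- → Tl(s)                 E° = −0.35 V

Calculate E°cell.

+2.52 V

Of the two couples in this cell, the one with the more positive reduction potential is reduced at the cathode: here that is Tl⁺/Tl (−0.35 V); Ca²⁺/Ca (−2.87 V) is the anode.
E°cell = E°(cathode) − E°(anode) = −0.35 − (−2.87) = +2.52 V.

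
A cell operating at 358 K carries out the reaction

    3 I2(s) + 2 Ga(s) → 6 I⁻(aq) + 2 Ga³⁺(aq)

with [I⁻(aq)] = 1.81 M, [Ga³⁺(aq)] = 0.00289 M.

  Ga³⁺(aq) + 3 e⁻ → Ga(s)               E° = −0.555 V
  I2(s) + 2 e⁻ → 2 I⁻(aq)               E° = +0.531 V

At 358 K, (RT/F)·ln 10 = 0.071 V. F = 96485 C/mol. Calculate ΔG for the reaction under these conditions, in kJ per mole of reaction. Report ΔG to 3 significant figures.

−653 kJ/mol

E°cell = +0.531 − (−0.555) = +1.086 V; the balanced reaction transfers n = 6 electrons.
Q = [I⁻(aq)]^6·[Ga³⁺(aq)]^2 = 0.000294, so log Q = −3.532 and E = +1.086 − (0.071/6)(−3.532) = +1.1278 V.
Finally ΔG = −nFE = −(6)(96485 C/mol)(+1.1278 V) = −653 kJ/mol.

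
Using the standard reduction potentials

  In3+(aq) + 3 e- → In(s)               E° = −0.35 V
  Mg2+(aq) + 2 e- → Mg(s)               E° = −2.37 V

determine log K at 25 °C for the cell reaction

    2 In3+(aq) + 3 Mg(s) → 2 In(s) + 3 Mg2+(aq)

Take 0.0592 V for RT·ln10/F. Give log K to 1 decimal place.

log K = 204.7

The In³⁺/In couple is reduced (cathode); E°cell = −0.35 − (−2.37) = +2.02 V with n = 6.
At equilibrium E = 0, so log K = nE°cell / 0.0592 = (6)(+2.02) / 0.0592 = 204.7.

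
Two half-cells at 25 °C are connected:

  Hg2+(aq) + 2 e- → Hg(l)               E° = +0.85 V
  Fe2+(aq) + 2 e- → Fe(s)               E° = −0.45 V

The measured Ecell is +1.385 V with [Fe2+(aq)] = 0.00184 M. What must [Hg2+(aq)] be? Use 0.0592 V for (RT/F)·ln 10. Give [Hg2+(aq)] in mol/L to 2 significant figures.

1.4 M

With Hg²⁺/Hg at the cathode and Fe²⁺/Fe at the anode, E°cell = +0.85 − (−0.45) = +1.30 V (n = 2).
Since E = E° − (0.0592/n)·log Q, log Q = n(E° − E)/0.0592 = −2.872.
For Hg2+(aq) + Fe(s) → Hg(l) + Fe2+(aq), the reaction quotient is Q = [Fe2+(aq)] / [Hg2+(aq)].
Isolating [Hg2+(aq)] in Q = 10^{−2.872} yields log [Hg2+(aq)] = 0.137, i.e. 1.4 M.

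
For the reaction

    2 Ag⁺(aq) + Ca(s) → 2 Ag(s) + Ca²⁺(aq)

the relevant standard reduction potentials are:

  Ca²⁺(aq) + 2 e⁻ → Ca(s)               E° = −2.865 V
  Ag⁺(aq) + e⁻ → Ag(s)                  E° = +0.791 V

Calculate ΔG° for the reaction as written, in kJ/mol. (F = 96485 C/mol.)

In the reaction as written Ag⁺(aq) is reduced, so the Ag⁺/Ag couple is the cathode and Ca²⁺/Ca is the anode.
E°cell = +0.791 − (−2.865) = +3.656 V; balancing electrons gives n = 2.
ΔG° = −nFE°cell = −(2)(96485)(+3.656) J/mol = −705 kJ/mol.

−705 kJ/mol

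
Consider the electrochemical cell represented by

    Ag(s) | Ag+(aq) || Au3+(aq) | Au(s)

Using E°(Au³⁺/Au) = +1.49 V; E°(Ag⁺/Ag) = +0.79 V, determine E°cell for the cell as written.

+0.70 V

By convention the left-hand electrode in cell notation is the anode (oxidation) and the right-hand electrode is the cathode (reduction).
E°cell = E°(right) − E°(left) = +1.49 − (+0.79) = +0.70 V.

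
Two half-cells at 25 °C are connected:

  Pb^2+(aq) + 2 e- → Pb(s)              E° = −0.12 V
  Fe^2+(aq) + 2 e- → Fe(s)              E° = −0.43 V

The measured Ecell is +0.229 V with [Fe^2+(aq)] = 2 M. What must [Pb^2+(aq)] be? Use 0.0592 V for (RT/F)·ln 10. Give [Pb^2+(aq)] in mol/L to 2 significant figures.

Pb²⁺/Pb is the cathode (higher E°); E°cell = −0.12 − (−0.43) = +0.31 V with n = 2.
Rearranging E = E° − (0.0592/n)·log Q gives log Q = 2(+0.31 − (+0.229))/0.0592 = 2.736.
For Pb^2+(aq) + Fe(s) → Pb(s) + Fe^2+(aq), the reaction quotient is Q = [Fe^2+(aq)] / [Pb^2+(aq)].
Solving for the unknown gives log [Pb^2+(aq)] = −2.435, so [Pb^2+(aq)] ≈ 0.0037 M.

0.0037 M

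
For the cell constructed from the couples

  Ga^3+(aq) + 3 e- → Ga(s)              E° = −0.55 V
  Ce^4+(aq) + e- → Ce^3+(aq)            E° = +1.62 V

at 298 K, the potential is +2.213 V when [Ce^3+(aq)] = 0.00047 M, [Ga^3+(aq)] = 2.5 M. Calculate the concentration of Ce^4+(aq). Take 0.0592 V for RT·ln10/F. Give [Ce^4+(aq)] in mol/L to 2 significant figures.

0.0034 M

Ce⁴⁺/Ce³⁺ is the cathode (higher E°); E°cell = +1.62 − (−0.55) = +2.17 V with n = 3.
Rearranging E = E° − (0.0592/n)·log Q gives log Q = 3(+2.17 − (+2.213))/0.0592 = −2.179.
Balancing electrons gives 3 Ce^4+(aq) + Ga(s) → 3 Ce^3+(aq) + Ga^3+(aq); thus Q = ([Ce^3+(aq)]^3·[Ga^3+(aq)]) / [Ce^4+(aq)]^3.
Substituting the known concentrations and solving, log [Ce^4+(aq)] = −2.469 and [Ce^4+(aq)] = 0.0034 M.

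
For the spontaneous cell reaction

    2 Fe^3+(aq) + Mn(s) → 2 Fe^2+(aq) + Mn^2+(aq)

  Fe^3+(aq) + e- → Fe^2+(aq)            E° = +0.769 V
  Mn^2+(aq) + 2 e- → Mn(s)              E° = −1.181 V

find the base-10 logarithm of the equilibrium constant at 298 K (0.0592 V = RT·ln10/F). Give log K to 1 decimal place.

The Fe³⁺/Fe²⁺ couple is reduced (cathode); E°cell = +0.769 − (−1.181) = +1.950 V with n = 2.
At equilibrium E = 0, so log K = nE°cell / 0.0592 = (2)(+1.950) / 0.0592 = 65.9.

log K = 65.9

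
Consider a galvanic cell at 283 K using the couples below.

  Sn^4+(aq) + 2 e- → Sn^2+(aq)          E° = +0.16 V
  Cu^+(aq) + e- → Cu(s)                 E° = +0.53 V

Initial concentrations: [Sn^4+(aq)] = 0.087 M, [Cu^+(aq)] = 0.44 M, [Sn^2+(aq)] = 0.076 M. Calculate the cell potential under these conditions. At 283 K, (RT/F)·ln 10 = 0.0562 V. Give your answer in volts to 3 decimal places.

Since E°(Cu⁺/Cu) > E°(Sn⁴⁺/Sn²⁺), Cu⁺/Cu serves as the cathode.
E°cell = +0.53 − (+0.16) = +0.37 V, with n = 2 electrons transferred.
Balancing gives 2 Cu^+(aq) + Sn^2+(aq) → 2 Cu(s) + Sn^4+(aq); hence Q = [Sn^4+(aq)] / ([Cu^+(aq)]^2·[Sn^2+(aq)]) = 5.91 (log Q = 0.772).
By the Nernst equation, E = +0.37 − (0.0562/2)·(0.772) = +0.348 V.

+0.348 V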